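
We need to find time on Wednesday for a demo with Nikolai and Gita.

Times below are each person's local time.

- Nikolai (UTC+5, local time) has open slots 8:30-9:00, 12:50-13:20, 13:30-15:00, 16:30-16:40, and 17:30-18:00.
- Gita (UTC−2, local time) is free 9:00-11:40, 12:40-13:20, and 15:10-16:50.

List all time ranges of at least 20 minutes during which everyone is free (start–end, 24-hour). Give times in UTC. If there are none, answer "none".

12:30–13:00

Nikolai → UTC: 03:30–04:00, 07:50–08:20, 08:30–10:00, 11:30–11:40, 12:30–13:00.
Gita → UTC: 11:00–13:40, 14:40–15:20, 17:10–18:50.
Nikolai ∩ Gita: 11:30–11:40, 12:30–13:00.
Windows ≥ 20 min: 12:30–13:00.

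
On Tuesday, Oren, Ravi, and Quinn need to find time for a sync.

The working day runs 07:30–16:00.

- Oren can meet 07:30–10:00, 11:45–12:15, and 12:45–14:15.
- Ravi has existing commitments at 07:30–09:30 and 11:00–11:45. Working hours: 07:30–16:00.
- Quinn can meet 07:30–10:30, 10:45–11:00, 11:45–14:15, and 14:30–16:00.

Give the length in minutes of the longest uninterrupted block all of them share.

Ravi free within 07:30–16:00: 09:30–11:00, 11:45–16:00.
Oren ∩ Ravi: 09:30–10:00, 11:45–12:15, 12:45–14:15.
Oren ∩ Ravi ∩ Quinn: 09:30–10:00, 11:45–12:15, 12:45–14:15.
Common window lengths: 30, 30, 90 min; longest is 90.

90 minutes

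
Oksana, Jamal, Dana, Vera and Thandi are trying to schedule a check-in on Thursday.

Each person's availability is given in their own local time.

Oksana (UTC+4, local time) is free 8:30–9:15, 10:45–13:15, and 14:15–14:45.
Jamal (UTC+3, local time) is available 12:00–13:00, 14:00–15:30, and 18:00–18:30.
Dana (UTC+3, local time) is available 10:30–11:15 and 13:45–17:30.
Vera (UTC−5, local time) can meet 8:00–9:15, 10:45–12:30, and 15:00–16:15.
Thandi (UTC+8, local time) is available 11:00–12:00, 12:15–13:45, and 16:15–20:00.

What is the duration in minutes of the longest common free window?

0 minutes

Oksana → UTC: 04:30–05:15, 06:45–09:15, 10:15–10:45.
Jamal → UTC: 09:00–10:00, 11:00–12:30, 15:00–15:30.
Dana → UTC: 07:30–08:15, 10:45–14:30.
Vera → UTC: 13:00–14:15, 15:45–17:30, 20:00–21:15.
Thandi → UTC: 03:00–04:00, 04:15–05:45, 08:15–12:00.
Oksana ∩ Jamal: 09:00–09:15.
Oksana ∩ Jamal ∩ Dana: (none).
Oksana ∩ Jamal ∩ Dana ∩ Vera: (none).
Oksana ∩ Jamal ∩ Dana ∩ Vera ∩ Thandi: (none).
No common window.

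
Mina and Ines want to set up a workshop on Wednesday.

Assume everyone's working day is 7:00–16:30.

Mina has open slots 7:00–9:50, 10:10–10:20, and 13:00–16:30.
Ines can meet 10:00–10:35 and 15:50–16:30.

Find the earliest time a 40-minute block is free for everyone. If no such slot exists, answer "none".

15:50

Mina ∩ Ines: 10:10–10:20, 15:50–16:30.
Windows ≥ 40 min: 15:50–16:30.
Earliest such window starts at 15:50.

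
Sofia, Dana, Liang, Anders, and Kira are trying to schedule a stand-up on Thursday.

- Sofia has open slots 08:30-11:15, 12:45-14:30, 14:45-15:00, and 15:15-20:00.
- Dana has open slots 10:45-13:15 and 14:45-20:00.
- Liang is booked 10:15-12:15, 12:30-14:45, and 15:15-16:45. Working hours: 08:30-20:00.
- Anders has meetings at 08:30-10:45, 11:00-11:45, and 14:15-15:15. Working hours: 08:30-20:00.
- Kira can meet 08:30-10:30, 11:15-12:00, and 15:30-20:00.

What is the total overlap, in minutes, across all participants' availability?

195 minutes

Liang free within 08:30–20:00: 08:30–10:15, 12:15–12:30, 14:45–15:15, 16:45–20:00.
Anders free within 08:30–20:00: 10:45–11:00, 11:45–14:15, 15:15–20:00.
Sofia ∩ Dana: 10:45–11:15, 12:45–13:15, 14:45–15:00, 15:15–20:00.
Sofia ∩ Dana ∩ Liang: 14:45–15:00, 16:45–20:00.
Sofia ∩ Dana ∩ Liang ∩ Anders: 16:45–20:00.
Sofia ∩ Dana ∩ Liang ∩ Anders ∩ Kira: 16:45–20:00.
Total common minutes: 195.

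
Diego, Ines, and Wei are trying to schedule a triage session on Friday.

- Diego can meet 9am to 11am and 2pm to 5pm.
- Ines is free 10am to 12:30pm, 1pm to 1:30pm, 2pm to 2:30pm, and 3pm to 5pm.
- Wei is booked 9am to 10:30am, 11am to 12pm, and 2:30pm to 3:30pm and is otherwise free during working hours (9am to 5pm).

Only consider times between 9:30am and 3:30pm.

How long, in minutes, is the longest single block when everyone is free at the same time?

Wei free within 09:00–17:00: 10:30–11:00, 12:00–14:30, 15:30–17:00.
Diego ∩ Ines: 10:00–11:00, 14:00–14:30, 15:00–17:00.
Diego ∩ Ines ∩ Wei: 10:30–11:00, 14:00–14:30, 15:30–17:00.
Restricted to 09:30–15:30: 10:30–11:00, 14:00–14:30.
Common window lengths: 30, 30 min; longest is 30.

30 minutes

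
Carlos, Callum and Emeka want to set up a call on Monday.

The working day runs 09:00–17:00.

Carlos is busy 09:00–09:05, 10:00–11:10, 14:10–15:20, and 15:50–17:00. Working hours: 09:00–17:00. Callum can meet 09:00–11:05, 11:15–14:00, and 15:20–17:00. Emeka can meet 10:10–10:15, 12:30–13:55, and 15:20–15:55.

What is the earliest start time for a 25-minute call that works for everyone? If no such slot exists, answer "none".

12:30

Carlos free within 09:00–17:00: 09:05–10:00, 11:10–14:10, 15:20–15:50.
Carlos ∩ Callum: 09:05–10:00, 11:15–14:00, 15:20–15:50.
Carlos ∩ Callum ∩ Emeka: 12:30–13:55, 15:20–15:50.
Windows ≥ 25 min: 12:30–13:55, 15:20–15:50.
Earliest such window starts at 12:30.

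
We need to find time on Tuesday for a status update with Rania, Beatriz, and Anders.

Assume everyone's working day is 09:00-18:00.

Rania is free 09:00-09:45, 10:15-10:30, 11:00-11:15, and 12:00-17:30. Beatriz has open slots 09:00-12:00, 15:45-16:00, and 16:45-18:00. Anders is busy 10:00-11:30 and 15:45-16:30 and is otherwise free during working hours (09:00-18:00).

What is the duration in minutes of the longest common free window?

45 minutes

Anders free within 09:00–18:00: 09:00–10:00, 11:30–15:45, 16:30–18:00.
Rania ∩ Beatriz: 09:00–09:45, 10:15–10:30, 11:00–11:15, 15:45–16:00, 16:45–17:30.
Rania ∩ Beatriz ∩ Anders: 09:00–09:45, 16:45–17:30.
Common window lengths: 45, 45 min; longest is 45.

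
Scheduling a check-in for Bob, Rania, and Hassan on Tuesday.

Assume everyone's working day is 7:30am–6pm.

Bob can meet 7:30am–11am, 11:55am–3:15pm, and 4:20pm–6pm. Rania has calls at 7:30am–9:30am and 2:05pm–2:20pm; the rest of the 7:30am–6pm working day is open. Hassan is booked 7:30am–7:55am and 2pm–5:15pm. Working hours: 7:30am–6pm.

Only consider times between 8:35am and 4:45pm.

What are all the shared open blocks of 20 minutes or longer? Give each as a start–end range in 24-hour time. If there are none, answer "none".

09:30–11:00, 11:55–14:00

Rania free within 07:30–18:00: 09:30–14:05, 14:20–18:00.
Hassan free within 07:30–18:00: 07:55–14:00, 17:15–18:00.
Bob ∩ Rania: 09:30–11:00, 11:55–14:05, 14:20–15:15, 16:20–18:00.
Bob ∩ Rania ∩ Hassan: 09:30–11:00, 11:55–14:00, 17:15–18:00.
Restricted to 08:35–16:45: 09:30–11:00, 11:55–14:00.
Windows ≥ 20 min: 09:30–11:00, 11:55–14:00.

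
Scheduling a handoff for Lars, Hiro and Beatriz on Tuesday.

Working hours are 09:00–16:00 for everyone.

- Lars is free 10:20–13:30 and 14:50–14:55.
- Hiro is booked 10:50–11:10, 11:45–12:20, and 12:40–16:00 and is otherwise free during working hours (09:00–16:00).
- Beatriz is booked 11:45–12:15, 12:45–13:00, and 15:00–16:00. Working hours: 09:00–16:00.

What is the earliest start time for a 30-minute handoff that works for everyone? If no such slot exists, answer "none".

Hiro free within 09:00–16:00: 09:00–10:50, 11:10–11:45, 12:20–12:40.
Beatriz free within 09:00–16:00: 09:00–11:45, 12:15–12:45, 13:00–15:00.
Lars ∩ Hiro: 10:20–10:50, 11:10–11:45, 12:20–12:40.
Lars ∩ Hiro ∩ Beatriz: 10:20–10:50, 11:10–11:45, 12:20–12:40.
Windows ≥ 30 min: 10:20–10:50, 11:10–11:45.
Earliest such window starts at 10:20.

10:20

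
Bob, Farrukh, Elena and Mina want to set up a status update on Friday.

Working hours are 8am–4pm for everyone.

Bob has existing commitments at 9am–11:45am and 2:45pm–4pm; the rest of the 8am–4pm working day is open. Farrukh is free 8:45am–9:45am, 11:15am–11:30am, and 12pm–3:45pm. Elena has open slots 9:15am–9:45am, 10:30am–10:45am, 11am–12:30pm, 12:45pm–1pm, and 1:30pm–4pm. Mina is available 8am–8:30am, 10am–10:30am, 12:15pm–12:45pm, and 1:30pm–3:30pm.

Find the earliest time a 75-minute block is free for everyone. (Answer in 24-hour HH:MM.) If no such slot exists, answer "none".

13:30

Bob free within 08:00–16:00: 08:00–09:00, 11:45–14:45.
Bob ∩ Farrukh: 08:45–09:00, 12:00–14:45.
Bob ∩ Farrukh ∩ Elena: 12:00–12:30, 12:45–13:00, 13:30–14:45.
Bob ∩ Farrukh ∩ Elena ∩ Mina: 12:15–12:30, 13:30–14:45.
Windows ≥ 75 min: 13:30–14:45.
Earliest such window starts at 13:30.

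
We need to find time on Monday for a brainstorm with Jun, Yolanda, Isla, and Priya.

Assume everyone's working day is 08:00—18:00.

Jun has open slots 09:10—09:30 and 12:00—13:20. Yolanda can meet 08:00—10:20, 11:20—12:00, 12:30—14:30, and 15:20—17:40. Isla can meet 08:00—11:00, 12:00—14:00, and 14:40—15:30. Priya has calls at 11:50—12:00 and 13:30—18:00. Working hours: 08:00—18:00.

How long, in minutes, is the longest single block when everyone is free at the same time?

50 minutes

Priya free within 08:00–18:00: 08:00–11:50, 12:00–13:30.
Jun ∩ Yolanda: 09:10–09:30, 12:30–13:20.
Jun ∩ Yolanda ∩ Isla: 09:10–09:30, 12:30–13:20.
Jun ∩ Yolanda ∩ Isla ∩ Priya: 09:10–09:30, 12:30–13:20.
Common window lengths: 20, 50 min; longest is 50.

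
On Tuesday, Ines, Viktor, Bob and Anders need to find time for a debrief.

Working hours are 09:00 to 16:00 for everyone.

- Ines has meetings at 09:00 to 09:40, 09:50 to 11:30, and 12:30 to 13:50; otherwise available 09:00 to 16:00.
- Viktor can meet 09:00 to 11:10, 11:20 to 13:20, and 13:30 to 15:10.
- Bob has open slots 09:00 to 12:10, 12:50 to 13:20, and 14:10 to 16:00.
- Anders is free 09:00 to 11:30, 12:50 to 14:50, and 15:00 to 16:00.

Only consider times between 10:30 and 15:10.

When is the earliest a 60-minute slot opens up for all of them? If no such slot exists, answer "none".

Ines free within 09:00–16:00: 09:40–09:50, 11:30–12:30, 13:50–16:00.
Ines ∩ Viktor: 09:40–09:50, 11:30–12:30, 13:50–15:10.
Ines ∩ Viktor ∩ Bob: 09:40–09:50, 11:30–12:10, 14:10–15:10.
Ines ∩ Viktor ∩ Bob ∩ Anders: 09:40–09:50, 14:10–14:50, 15:00–15:10.
Restricted to 10:30–15:10: 14:10–14:50, 15:00–15:10.
Windows ≥ 60 min: (none).

none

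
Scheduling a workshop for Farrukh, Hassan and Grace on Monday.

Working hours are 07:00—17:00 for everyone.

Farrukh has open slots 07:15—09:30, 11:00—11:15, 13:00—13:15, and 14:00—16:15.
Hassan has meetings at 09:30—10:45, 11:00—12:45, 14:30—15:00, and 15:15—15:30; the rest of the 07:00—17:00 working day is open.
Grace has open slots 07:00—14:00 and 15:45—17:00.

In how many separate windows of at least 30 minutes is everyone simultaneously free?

2

Hassan free within 07:00–17:00: 07:00–09:30, 10:45–11:00, 12:45–14:30, 15:00–15:15, 15:30–17:00.
Farrukh ∩ Hassan: 07:15–09:30, 13:00–13:15, 14:00–14:30, 15:00–15:15, 15:30–16:15.
Farrukh ∩ Hassan ∩ Grace: 07:15–09:30, 13:00–13:15, 15:45–16:15.
Windows ≥ 30 min: 07:15–09:30, 15:45–16:15.
That's 2 windows.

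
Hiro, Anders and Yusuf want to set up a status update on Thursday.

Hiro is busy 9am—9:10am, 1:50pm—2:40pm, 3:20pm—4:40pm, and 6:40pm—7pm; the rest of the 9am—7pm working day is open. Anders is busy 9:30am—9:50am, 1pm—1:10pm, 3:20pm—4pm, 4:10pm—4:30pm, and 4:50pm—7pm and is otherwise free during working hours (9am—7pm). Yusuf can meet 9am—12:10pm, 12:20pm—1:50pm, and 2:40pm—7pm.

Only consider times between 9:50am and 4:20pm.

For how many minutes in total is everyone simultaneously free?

Hiro free within 09:00–19:00: 09:10–13:50, 14:40–15:20, 16:40–18:40.
Anders free within 09:00–19:00: 09:00–09:30, 09:50–13:00, 13:10–15:20, 16:00–16:10, 16:30–16:50.
Hiro ∩ Anders: 09:10–09:30, 09:50–13:00, 13:10–13:50, 14:40–15:20, 16:40–16:50.
Hiro ∩ Anders ∩ Yusuf: 09:10–09:30, 09:50–12:10, 12:20–13:00, 13:10–13:50, 14:40–15:20, 16:40–16:50.
Restricted to 09:50–16:20: 09:50–12:10, 12:20–13:00, 13:10–13:50, 14:40–15:20.
Total common minutes: 140 + 40 + 40 + 40 = 260.

260 minutes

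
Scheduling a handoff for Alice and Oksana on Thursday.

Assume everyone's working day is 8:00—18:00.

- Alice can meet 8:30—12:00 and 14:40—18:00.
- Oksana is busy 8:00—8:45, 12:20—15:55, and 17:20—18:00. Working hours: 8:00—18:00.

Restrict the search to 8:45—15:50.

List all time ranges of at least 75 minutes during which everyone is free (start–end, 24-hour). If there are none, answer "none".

08:45–12:00

Oksana free within 08:00–18:00: 08:45–12:20, 15:55–17:20.
Alice ∩ Oksana: 08:45–12:00, 15:55–17:20.
Restricted to 08:45–15:50: 08:45–12:00.
Windows ≥ 75 min: 08:45–12:00.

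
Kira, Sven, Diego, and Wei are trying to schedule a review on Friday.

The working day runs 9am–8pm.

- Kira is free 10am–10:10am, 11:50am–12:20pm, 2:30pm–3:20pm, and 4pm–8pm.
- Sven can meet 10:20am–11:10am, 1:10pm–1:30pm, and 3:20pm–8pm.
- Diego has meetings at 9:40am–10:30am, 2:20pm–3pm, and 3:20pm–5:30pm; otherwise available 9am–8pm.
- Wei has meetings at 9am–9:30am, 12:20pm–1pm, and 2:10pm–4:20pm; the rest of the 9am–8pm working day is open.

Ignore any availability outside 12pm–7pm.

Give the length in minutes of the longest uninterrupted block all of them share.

90 minutes

Diego free within 09:00–20:00: 09:00–09:40, 10:30–14:20, 15:00–15:20, 17:30–20:00.
Wei free within 09:00–20:00: 09:30–12:20, 13:00–14:10, 16:20–20:00.
Kira ∩ Sven: 16:00–20:00.
Kira ∩ Sven ∩ Diego: 17:30–20:00.
Kira ∩ Sven ∩ Diego ∩ Wei: 17:30–20:00.
Restricted to 12:00–19:00: 17:30–19:00.
Single common window of 90 minutes.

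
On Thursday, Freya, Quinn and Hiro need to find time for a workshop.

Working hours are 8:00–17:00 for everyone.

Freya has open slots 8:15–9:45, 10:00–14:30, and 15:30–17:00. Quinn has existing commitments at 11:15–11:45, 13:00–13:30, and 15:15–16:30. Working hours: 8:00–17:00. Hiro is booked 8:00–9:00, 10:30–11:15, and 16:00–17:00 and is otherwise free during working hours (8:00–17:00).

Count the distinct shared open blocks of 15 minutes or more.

Quinn free within 08:00–17:00: 08:00–11:15, 11:45–13:00, 13:30–15:15, 16:30–17:00.
Hiro free within 08:00–17:00: 09:00–10:30, 11:15–16:00.
Freya ∩ Quinn: 08:15–09:45, 10:00–11:15, 11:45–13:00, 13:30–14:30, 16:30–17:00.
Freya ∩ Quinn ∩ Hiro: 09:00–09:45, 10:00–10:30, 11:45–13:00, 13:30–14:30.
Windows ≥ 15 min: 09:00–09:45, 10:00–10:30, 11:45–13:00, 13:30–14:30.
That's 4 windows.

4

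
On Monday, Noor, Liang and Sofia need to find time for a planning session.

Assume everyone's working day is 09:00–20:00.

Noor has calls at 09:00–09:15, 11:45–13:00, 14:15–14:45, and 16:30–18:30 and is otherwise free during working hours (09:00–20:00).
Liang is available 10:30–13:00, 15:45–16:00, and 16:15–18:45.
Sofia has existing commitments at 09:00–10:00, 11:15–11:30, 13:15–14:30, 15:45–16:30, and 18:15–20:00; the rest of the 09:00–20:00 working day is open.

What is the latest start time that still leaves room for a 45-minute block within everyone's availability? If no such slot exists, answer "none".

Noor free within 09:00–20:00: 09:15–11:45, 13:00–14:15, 14:45–16:30, 18:30–20:00.
Sofia free within 09:00–20:00: 10:00–11:15, 11:30–13:15, 14:30–15:45, 16:30–18:15.
Noor ∩ Liang: 10:30–11:45, 15:45–16:00, 16:15–16:30, 18:30–18:45.
Noor ∩ Liang ∩ Sofia: 10:30–11:15, 11:30–11:45.
Windows ≥ 45 min: 10:30–11:15.
Latest start in the last window 10:30–11:15 is 11:15 − 45 min = 10:30.

10:30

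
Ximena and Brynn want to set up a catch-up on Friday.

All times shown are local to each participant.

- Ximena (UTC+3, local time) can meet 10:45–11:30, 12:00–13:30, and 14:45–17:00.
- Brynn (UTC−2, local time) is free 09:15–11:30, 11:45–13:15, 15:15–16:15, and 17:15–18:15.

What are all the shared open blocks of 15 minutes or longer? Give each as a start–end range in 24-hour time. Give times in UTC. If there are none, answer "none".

11:45–13:30, 13:45–14:00

Ximena → UTC: 07:45–08:30, 09:00–10:30, 11:45–14:00.
Brynn → UTC: 11:15–13:30, 13:45–15:15, 17:15–18:15, 19:15–20:15.
Ximena ∩ Brynn: 11:45–13:30, 13:45–14:00.
Windows ≥ 15 min: 11:45–13:30, 13:45–14:00.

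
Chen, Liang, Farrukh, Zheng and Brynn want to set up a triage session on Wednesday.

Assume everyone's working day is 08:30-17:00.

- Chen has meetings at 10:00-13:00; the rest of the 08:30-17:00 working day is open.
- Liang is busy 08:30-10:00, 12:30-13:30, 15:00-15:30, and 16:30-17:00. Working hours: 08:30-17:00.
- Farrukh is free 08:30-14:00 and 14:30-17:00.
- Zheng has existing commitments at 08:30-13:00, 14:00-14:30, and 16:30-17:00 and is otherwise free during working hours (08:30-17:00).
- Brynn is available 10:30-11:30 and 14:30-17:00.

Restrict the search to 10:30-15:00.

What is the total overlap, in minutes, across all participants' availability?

30 minutes

Chen free within 08:30–17:00: 08:30–10:00, 13:00–17:00.
Liang free within 08:30–17:00: 10:00–12:30, 13:30–15:00, 15:30–16:30.
Zheng free within 08:30–17:00: 13:00–14:00, 14:30–16:30.
Chen ∩ Liang: 13:30–15:00, 15:30–16:30.
Chen ∩ Liang ∩ Farrukh: 13:30–14:00, 14:30–15:00, 15:30–16:30.
Chen ∩ Liang ∩ Farrukh ∩ Zheng: 13:30–14:00, 14:30–15:00, 15:30–16:30.
Chen ∩ Liang ∩ Farrukh ∩ Zheng ∩ Brynn: 14:30–15:00, 15:30–16:30.
Restricted to 10:30–15:00: 14:30–15:00.
Total common minutes: 30.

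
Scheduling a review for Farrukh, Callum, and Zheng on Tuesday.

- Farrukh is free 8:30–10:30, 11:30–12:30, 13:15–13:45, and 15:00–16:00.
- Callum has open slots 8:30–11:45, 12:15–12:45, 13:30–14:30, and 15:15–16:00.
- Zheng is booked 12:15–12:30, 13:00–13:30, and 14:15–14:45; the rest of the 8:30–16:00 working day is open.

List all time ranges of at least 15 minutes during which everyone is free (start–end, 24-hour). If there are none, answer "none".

Zheng free within 08:30–16:00: 08:30–12:15, 12:30–13:00, 13:30–14:15, 14:45–16:00.
Farrukh ∩ Callum: 08:30–10:30, 11:30–11:45, 12:15–12:30, 13:30–13:45, 15:15–16:00.
Farrukh ∩ Callum ∩ Zheng: 08:30–10:30, 11:30–11:45, 13:30–13:45, 15:15–16:00.
Windows ≥ 15 min: 08:30–10:30, 11:30–11:45, 13:30–13:45, 15:15–16:00.

08:30–10:30, 11:30–11:45, 13:30–13:45, 15:15–16:00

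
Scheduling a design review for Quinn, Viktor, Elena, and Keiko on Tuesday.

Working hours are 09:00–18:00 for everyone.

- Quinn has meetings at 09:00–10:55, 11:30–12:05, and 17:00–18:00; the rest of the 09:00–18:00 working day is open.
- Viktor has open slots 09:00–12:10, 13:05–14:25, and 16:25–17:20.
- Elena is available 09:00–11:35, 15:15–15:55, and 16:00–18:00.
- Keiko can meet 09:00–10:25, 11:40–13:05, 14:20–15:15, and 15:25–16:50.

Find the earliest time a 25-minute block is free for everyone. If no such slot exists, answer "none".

Quinn free within 09:00–18:00: 10:55–11:30, 12:05–17:00.
Quinn ∩ Viktor: 10:55–11:30, 12:05–12:10, 13:05–14:25, 16:25–17:00.
Quinn ∩ Viktor ∩ Elena: 10:55–11:30, 16:25–17:00.
Quinn ∩ Viktor ∩ Elena ∩ Keiko: 16:25–16:50.
Windows ≥ 25 min: 16:25–16:50.
Earliest such window starts at 16:25.

16:25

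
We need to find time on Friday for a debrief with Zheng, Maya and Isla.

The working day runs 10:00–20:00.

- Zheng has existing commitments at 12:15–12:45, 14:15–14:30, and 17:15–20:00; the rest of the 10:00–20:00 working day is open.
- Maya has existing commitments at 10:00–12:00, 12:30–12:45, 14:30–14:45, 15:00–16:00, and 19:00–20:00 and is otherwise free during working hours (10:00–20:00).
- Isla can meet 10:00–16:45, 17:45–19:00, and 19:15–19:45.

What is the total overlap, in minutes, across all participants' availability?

165 minutes

Zheng free within 10:00–20:00: 10:00–12:15, 12:45–14:15, 14:30–17:15.
Maya free within 10:00–20:00: 12:00–12:30, 12:45–14:30, 14:45–15:00, 16:00–19:00.
Zheng ∩ Maya: 12:00–12:15, 12:45–14:15, 14:45–15:00, 16:00–17:15.
Zheng ∩ Maya ∩ Isla: 12:00–12:15, 12:45–14:15, 14:45–15:00, 16:00–16:45.
Total common minutes: 15 + 90 + 15 + 45 = 165.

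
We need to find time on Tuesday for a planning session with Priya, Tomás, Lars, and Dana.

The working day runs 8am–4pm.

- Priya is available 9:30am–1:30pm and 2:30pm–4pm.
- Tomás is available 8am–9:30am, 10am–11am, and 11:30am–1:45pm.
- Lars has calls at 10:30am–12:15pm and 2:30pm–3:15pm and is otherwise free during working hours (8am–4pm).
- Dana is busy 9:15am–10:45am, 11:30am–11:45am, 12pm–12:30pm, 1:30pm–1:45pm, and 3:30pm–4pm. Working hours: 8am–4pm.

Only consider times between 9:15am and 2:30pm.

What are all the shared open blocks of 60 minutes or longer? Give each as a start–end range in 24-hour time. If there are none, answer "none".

12:30–13:30

Lars free within 08:00–16:00: 08:00–10:30, 12:15–14:30, 15:15–16:00.
Dana free within 08:00–16:00: 08:00–09:15, 10:45–11:30, 11:45–12:00, 12:30–13:30, 13:45–15:30.
Priya ∩ Tomás: 10:00–11:00, 11:30–13:30.
Priya ∩ Tomás ∩ Lars: 10:00–10:30, 12:15–13:30.
Priya ∩ Tomás ∩ Lars ∩ Dana: 12:30–13:30.
Restricted to 09:15–14:30: 12:30–13:30.
Windows ≥ 60 min: 12:30–13:30.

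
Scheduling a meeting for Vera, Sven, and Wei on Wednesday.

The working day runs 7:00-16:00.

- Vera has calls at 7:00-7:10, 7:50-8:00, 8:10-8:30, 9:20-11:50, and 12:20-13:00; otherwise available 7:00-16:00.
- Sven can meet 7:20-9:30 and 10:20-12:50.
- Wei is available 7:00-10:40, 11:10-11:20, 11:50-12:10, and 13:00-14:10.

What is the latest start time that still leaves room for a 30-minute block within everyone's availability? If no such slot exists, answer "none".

08:50

Vera free within 07:00–16:00: 07:10–07:50, 08:00–08:10, 08:30–09:20, 11:50–12:20, 13:00–16:00.
Vera ∩ Sven: 07:20–07:50, 08:00–08:10, 08:30–09:20, 11:50–12:20.
Vera ∩ Sven ∩ Wei: 07:20–07:50, 08:00–08:10, 08:30–09:20, 11:50–12:10.
Windows ≥ 30 min: 07:20–07:50, 08:30–09:20.
Latest start in the last window 08:30–09:20 is 09:20 − 30 min = 08:50.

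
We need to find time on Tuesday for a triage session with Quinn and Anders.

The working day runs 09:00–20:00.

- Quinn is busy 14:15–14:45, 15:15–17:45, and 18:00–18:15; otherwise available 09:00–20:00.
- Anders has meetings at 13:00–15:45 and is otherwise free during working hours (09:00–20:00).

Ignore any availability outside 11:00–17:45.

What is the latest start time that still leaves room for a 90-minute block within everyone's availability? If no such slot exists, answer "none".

11:30

Quinn free within 09:00–20:00: 09:00–14:15, 14:45–15:15, 17:45–18:00, 18:15–20:00.
Anders free within 09:00–20:00: 09:00–13:00, 15:45–20:00.
Quinn ∩ Anders: 09:00–13:00, 17:45–18:00, 18:15–20:00.
Restricted to 11:00–17:45: 11:00–13:00.
Windows ≥ 90 min: 11:00–13:00.
Latest start in the last window 11:00–13:00 is 13:00 − 90 min = 11:30.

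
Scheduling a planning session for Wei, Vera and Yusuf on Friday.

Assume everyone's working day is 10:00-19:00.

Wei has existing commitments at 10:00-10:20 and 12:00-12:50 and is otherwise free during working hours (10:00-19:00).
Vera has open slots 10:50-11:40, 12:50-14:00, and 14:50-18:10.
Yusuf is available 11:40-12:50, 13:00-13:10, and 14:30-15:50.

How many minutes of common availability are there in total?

Wei free within 10:00–19:00: 10:20–12:00, 12:50–19:00.
Wei ∩ Vera: 10:50–11:40, 12:50–14:00, 14:50–18:10.
Wei ∩ Vera ∩ Yusuf: 13:00–13:10, 14:50–15:50.
Total common minutes: 10 + 60 = 70.

70 minutes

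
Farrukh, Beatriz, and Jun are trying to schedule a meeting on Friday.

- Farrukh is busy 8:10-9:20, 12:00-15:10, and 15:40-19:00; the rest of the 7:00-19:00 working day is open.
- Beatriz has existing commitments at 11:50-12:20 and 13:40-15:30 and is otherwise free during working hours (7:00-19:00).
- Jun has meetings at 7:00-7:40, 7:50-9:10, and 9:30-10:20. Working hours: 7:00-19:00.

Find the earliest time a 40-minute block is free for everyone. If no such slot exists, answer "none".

10:20

Farrukh free within 07:00–19:00: 07:00–08:10, 09:20–12:00, 15:10–15:40.
Beatriz free within 07:00–19:00: 07:00–11:50, 12:20–13:40, 15:30–19:00.
Jun free within 07:00–19:00: 07:40–07:50, 09:10–09:30, 10:20–19:00.
Farrukh ∩ Beatriz: 07:00–08:10, 09:20–11:50, 15:30–15:40.
Farrukh ∩ Beatriz ∩ Jun: 07:40–07:50, 09:20–09:30, 10:20–11:50, 15:30–15:40.
Windows ≥ 40 min: 10:20–11:50.
Earliest such window starts at 10:20.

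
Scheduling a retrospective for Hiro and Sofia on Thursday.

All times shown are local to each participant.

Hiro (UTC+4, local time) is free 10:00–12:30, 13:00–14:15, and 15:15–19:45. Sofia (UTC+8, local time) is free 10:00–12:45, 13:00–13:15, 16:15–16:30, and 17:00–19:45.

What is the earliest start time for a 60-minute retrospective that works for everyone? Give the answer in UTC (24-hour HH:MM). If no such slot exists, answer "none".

Hiro → UTC: 06:00–08:30, 09:00–10:15, 11:15–15:45.
Sofia → UTC: 02:00–04:45, 05:00–05:15, 08:15–08:30, 09:00–11:45.
Hiro ∩ Sofia: 08:15–08:30, 09:00–10:15, 11:15–11:45.
Windows ≥ 60 min: 09:00–10:15.
Earliest such window starts at 09:00.

09:00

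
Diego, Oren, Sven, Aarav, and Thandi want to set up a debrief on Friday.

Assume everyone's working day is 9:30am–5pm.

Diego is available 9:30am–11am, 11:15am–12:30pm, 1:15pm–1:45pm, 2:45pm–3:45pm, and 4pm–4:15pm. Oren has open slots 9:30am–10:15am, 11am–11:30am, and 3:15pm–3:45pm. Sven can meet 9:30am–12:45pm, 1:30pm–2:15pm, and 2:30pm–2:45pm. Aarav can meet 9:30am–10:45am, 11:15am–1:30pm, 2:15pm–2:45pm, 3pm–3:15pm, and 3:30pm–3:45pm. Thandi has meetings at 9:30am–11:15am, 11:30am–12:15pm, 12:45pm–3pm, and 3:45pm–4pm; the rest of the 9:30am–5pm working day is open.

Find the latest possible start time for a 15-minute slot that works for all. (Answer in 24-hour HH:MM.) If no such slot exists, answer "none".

11:15

Thandi free within 09:30–17:00: 11:15–11:30, 12:15–12:45, 15:00–15:45, 16:00–17:00.
Diego ∩ Oren: 09:30–10:15, 11:15–11:30, 15:15–15:45.
Diego ∩ Oren ∩ Sven: 09:30–10:15, 11:15–11:30.
Diego ∩ Oren ∩ Sven ∩ Aarav: 09:30–10:15, 11:15–11:30.
Diego ∩ Oren ∩ Sven ∩ Aarav ∩ Thandi: 11:15–11:30.
Windows ≥ 15 min: 11:15–11:30.
Latest start in the last window 11:15–11:30 is 11:30 − 15 min = 11:15.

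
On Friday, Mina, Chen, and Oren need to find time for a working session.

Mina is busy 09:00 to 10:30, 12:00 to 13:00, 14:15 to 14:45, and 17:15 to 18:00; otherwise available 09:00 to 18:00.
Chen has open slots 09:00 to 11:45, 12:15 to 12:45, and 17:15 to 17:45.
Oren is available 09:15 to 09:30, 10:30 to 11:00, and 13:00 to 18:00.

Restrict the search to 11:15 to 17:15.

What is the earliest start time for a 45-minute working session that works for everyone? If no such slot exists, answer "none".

none

Mina free within 09:00–18:00: 10:30–12:00, 13:00–14:15, 14:45–17:15.
Mina ∩ Chen: 10:30–11:45.
Mina ∩ Chen ∩ Oren: 10:30–11:00.
Restricted to 11:15–17:15: (none).
Windows ≥ 45 min: (none).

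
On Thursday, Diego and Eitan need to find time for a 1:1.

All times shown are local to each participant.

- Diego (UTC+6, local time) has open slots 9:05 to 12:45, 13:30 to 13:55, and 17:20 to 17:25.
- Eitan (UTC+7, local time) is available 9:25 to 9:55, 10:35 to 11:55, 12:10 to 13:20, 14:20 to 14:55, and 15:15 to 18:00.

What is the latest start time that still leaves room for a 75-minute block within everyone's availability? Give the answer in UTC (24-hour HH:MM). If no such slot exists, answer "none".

Diego → UTC: 03:05–06:45, 07:30–07:55, 11:20–11:25.
Eitan → UTC: 02:25–02:55, 03:35–04:55, 05:10–06:20, 07:20–07:55, 08:15–11:00.
Diego ∩ Eitan: 03:35–04:55, 05:10–06:20, 07:30–07:55.
Windows ≥ 75 min: 03:35–04:55.
Latest start in the last window 03:35–04:55 is 04:55 − 75 min = 03:40.

03:40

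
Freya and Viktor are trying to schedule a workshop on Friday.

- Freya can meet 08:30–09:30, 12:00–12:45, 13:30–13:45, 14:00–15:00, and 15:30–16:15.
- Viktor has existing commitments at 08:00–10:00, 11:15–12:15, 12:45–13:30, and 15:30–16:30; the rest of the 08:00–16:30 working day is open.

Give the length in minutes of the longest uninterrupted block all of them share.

60 minutes

Viktor free within 08:00–16:30: 10:00–11:15, 12:15–12:45, 13:30–15:30.
Freya ∩ Viktor: 12:15–12:45, 13:30–13:45, 14:00–15:00.
Common window lengths: 30, 15, 60 min; longest is 60.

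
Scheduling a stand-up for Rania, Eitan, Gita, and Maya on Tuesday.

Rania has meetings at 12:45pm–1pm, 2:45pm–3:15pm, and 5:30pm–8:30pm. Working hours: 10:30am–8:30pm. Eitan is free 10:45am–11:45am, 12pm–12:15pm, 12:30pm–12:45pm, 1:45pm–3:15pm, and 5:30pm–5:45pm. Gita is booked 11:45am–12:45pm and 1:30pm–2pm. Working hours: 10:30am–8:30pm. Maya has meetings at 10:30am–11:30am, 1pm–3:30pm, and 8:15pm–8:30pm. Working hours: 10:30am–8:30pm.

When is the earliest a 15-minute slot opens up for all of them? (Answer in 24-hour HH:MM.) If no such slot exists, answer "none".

Rania free within 10:30–20:30: 10:30–12:45, 13:00–14:45, 15:15–17:30.
Gita free within 10:30–20:30: 10:30–11:45, 12:45–13:30, 14:00–20:30.
Maya free within 10:30–20:30: 11:30–13:00, 15:30–20:15.
Rania ∩ Eitan: 10:45–11:45, 12:00–12:15, 12:30–12:45, 13:45–14:45.
Rania ∩ Eitan ∩ Gita: 10:45–11:45, 14:00–14:45.
Rania ∩ Eitan ∩ Gita ∩ Maya: 11:30–11:45.
Windows ≥ 15 min: 11:30–11:45.
Earliest such window starts at 11:30.

11:30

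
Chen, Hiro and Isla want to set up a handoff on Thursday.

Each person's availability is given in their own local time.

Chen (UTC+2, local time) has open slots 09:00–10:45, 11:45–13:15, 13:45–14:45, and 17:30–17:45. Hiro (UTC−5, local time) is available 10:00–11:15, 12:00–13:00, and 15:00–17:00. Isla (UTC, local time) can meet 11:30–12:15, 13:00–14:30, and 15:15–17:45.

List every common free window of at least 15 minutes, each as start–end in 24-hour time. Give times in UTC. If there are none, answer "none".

15:30–15:45

Chen → UTC: 07:00–08:45, 09:45–11:15, 11:45–12:45, 15:30–15:45.
Hiro → UTC: 15:00–16:15, 17:00–18:00, 20:00–22:00.
Isla → UTC: 11:30–12:15, 13:00–14:30, 15:15–17:45.
Chen ∩ Hiro: 15:30–15:45.
Chen ∩ Hiro ∩ Isla: 15:30–15:45.
Windows ≥ 15 min: 15:30–15:45.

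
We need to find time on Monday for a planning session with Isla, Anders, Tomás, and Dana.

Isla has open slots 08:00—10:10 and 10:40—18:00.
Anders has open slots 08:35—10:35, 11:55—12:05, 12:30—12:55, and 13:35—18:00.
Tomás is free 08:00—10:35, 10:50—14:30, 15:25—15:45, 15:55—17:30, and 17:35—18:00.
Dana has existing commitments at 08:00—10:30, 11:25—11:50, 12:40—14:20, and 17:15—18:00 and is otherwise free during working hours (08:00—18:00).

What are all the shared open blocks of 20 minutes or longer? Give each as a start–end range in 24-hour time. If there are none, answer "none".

15:25–15:45, 15:55–17:15

Dana free within 08:00–18:00: 10:30–11:25, 11:50–12:40, 14:20–17:15.
Isla ∩ Anders: 08:35–10:10, 11:55–12:05, 12:30–12:55, 13:35–18:00.
Isla ∩ Anders ∩ Tomás: 08:35–10:10, 11:55–12:05, 12:30–12:55, 13:35–14:30, 15:25–15:45, 15:55–17:30, 17:35–18:00.
Isla ∩ Anders ∩ Tomás ∩ Dana: 11:55–12:05, 12:30–12:40, 14:20–14:30, 15:25–15:45, 15:55–17:15.
Windows ≥ 20 min: 15:25–15:45, 15:55–17:15.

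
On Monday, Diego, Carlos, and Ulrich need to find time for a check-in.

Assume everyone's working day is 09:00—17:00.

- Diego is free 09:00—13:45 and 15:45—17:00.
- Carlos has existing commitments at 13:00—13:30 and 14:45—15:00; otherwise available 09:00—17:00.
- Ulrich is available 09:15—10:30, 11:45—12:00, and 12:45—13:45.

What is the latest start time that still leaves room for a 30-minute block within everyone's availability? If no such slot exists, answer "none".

Carlos free within 09:00–17:00: 09:00–13:00, 13:30–14:45, 15:00–17:00.
Diego ∩ Carlos: 09:00–13:00, 13:30–13:45, 15:45–17:00.
Diego ∩ Carlos ∩ Ulrich: 09:15–10:30, 11:45–12:00, 12:45–13:00, 13:30–13:45.
Windows ≥ 30 min: 09:15–10:30.
Latest start in the last window 09:15–10:30 is 10:30 − 30 min = 10:00.

10:00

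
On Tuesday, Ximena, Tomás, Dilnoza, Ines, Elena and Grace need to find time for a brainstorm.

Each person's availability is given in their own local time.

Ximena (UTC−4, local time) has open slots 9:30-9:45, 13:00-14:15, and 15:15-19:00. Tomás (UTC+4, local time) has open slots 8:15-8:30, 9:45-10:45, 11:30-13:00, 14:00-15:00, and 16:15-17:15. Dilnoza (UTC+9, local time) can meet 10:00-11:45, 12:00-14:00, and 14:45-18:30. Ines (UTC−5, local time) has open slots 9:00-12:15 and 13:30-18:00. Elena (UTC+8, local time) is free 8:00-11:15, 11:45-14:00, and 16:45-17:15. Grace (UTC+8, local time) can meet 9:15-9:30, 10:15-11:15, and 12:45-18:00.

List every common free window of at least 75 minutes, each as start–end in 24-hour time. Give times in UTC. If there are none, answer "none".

Ximena → UTC: 13:30–13:45, 17:00–18:15, 19:15–23:00.
Tomás → UTC: 04:15–04:30, 05:45–06:45, 07:30–09:00, 10:00–11:00, 12:15–13:15.
Dilnoza → UTC: 01:00–02:45, 03:00–05:00, 05:45–09:30.
Ines → UTC: 14:00–17:15, 18:30–23:00.
Elena → UTC: 00:00–03:15, 03:45–06:00, 08:45–09:15.
Grace → UTC: 01:15–01:30, 02:15–03:15, 04:45–10:00.
Ximena ∩ Tomás: (none).
Ximena ∩ Tomás ∩ Dilnoza: (none).
Ximena ∩ Tomás ∩ Dilnoza ∩ Ines: (none).
Ximena ∩ Tomás ∩ Dilnoza ∩ Ines ∩ Elena: (none).
Ximena ∩ Tomás ∩ Dilnoza ∩ Ines ∩ Elena ∩ Grace: (none).
Windows ≥ 75 min: (none).

none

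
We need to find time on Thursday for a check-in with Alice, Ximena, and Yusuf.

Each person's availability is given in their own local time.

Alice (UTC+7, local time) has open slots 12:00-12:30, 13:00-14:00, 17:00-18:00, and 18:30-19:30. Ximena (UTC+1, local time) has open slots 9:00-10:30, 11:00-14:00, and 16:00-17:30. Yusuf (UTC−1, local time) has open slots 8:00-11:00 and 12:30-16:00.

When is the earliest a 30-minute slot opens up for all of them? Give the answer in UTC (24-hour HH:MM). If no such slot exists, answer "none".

10:00

Alice → UTC: 05:00–05:30, 06:00–07:00, 10:00–11:00, 11:30–12:30.
Ximena → UTC: 08:00–09:30, 10:00–13:00, 15:00–16:30.
Yusuf → UTC: 09:00–12:00, 13:30–17:00.
Alice ∩ Ximena: 10:00–11:00, 11:30–12:30.
Alice ∩ Ximena ∩ Yusuf: 10:00–11:00, 11:30–12:00.
Windows ≥ 30 min: 10:00–11:00, 11:30–12:00.
Earliest such window starts at 10:00.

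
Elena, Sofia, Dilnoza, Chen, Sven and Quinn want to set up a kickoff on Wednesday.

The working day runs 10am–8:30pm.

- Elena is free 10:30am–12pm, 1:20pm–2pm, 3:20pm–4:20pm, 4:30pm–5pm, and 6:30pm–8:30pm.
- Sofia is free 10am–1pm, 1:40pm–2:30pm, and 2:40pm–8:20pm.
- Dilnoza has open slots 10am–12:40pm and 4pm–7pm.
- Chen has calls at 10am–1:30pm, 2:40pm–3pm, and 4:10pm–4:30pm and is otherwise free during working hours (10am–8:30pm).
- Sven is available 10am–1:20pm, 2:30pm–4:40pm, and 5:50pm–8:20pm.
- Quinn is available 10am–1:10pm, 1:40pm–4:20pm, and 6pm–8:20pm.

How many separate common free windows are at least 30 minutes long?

1

Chen free within 10:00–20:30: 13:30–14:40, 15:00–16:10, 16:30–20:30.
Elena ∩ Sofia: 10:30–12:00, 13:40–14:00, 15:20–16:20, 16:30–17:00, 18:30–20:20.
Elena ∩ Sofia ∩ Dilnoza: 10:30–12:00, 16:00–16:20, 16:30–17:00, 18:30–19:00.
Elena ∩ Sofia ∩ Dilnoza ∩ Chen: 16:00–16:10, 16:30–17:00, 18:30–19:00.
Elena ∩ Sofia ∩ Dilnoza ∩ Chen ∩ Sven: 16:00–16:10, 16:30–16:40, 18:30–19:00.
Elena ∩ Sofia ∩ Dilnoza ∩ Chen ∩ Sven ∩ Quinn: 16:00–16:10, 18:30–19:00.
Windows ≥ 30 min: 18:30–19:00.
That's 1 window.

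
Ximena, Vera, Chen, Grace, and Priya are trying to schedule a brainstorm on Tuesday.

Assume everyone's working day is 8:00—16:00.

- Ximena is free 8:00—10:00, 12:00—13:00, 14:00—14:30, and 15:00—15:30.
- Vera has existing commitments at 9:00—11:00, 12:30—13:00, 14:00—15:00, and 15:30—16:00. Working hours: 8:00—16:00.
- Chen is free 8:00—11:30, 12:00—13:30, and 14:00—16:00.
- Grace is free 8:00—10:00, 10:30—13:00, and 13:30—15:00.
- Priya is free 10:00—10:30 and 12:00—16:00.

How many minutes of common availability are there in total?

Vera free within 08:00–16:00: 08:00–09:00, 11:00–12:30, 13:00–14:00, 15:00–15:30.
Ximena ∩ Vera: 08:00–09:00, 12:00–12:30, 15:00–15:30.
Ximena ∩ Vera ∩ Chen: 08:00–09:00, 12:00–12:30, 15:00–15:30.
Ximena ∩ Vera ∩ Chen ∩ Grace: 08:00–09:00, 12:00–12:30.
Ximena ∩ Vera ∩ Chen ∩ Grace ∩ Priya: 12:00–12:30.
Total common minutes: 30.

30 minutes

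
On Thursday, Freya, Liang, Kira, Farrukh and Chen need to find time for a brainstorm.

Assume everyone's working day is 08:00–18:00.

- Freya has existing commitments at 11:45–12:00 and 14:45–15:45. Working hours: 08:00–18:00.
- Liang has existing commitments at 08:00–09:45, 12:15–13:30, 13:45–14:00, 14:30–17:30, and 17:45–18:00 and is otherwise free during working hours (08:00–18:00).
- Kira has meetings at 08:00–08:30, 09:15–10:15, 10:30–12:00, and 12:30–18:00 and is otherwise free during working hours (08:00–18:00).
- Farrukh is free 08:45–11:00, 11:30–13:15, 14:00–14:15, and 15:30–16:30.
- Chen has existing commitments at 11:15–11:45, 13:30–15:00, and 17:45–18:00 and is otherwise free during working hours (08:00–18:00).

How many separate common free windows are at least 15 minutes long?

2

Freya free within 08:00–18:00: 08:00–11:45, 12:00–14:45, 15:45–18:00.
Liang free within 08:00–18:00: 09:45–12:15, 13:30–13:45, 14:00–14:30, 17:30–17:45.
Kira free within 08:00–18:00: 08:30–09:15, 10:15–10:30, 12:00–12:30.
Chen free within 08:00–18:00: 08:00–11:15, 11:45–13:30, 15:00–17:45.
Freya ∩ Liang: 09:45–11:45, 12:00–12:15, 13:30–13:45, 14:00–14:30, 17:30–17:45.
Freya ∩ Liang ∩ Kira: 10:15–10:30, 12:00–12:15.
Freya ∩ Liang ∩ Kira ∩ Farrukh: 10:15–10:30, 12:00–12:15.
Freya ∩ Liang ∩ Kira ∩ Farrukh ∩ Chen: 10:15–10:30, 12:00–12:15.
Windows ≥ 15 min: 10:15–10:30, 12:00–12:15.
That's 2 windows.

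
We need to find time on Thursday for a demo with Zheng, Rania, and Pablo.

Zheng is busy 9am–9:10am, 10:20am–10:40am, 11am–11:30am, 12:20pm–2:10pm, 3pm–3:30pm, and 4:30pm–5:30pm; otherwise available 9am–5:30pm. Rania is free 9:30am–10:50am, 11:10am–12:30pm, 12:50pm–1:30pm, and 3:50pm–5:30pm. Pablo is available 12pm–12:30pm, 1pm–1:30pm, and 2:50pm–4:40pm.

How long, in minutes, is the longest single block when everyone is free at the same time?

40 minutes

Zheng free within 09:00–17:30: 09:10–10:20, 10:40–11:00, 11:30–12:20, 14:10–15:00, 15:30–16:30.
Zheng ∩ Rania: 09:30–10:20, 10:40–10:50, 11:30–12:20, 15:50–16:30.
Zheng ∩ Rania ∩ Pablo: 12:00–12:20, 15:50–16:30.
Common window lengths: 20, 40 min; longest is 40.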